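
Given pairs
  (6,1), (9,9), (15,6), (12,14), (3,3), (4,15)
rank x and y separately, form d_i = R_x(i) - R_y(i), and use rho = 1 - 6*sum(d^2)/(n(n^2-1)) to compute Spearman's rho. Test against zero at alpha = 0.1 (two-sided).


Step 1: Rank x and y separately (midranks; no ties here).
rank(x): 6->3, 9->4, 15->6, 12->5, 3->1, 4->2
rank(y): 1->1, 9->4, 6->3, 14->5, 3->2, 15->6
Step 2: d_i = R_x(i) - R_y(i); compute d_i^2.
  (3-1)^2=4, (4-4)^2=0, (6-3)^2=9, (5-5)^2=0, (1-2)^2=1, (2-6)^2=16
sum(d^2) = 30.
Step 3: rho = 1 - 6*30 / (6*(6^2 - 1)) = 1 - 180/210 = 0.142857.
Step 4: Under H0, t = rho * sqrt((n-2)/(1-rho^2)) = 0.2887 ~ t(4).
Step 5: Two-sided p-value from the t-distribution with 4 df = 0.787172.
Step 6: alpha = 0.1. fail to reject H0.

rho = 0.1429, p = 0.787172, fail to reject H0 at alpha = 0.1.


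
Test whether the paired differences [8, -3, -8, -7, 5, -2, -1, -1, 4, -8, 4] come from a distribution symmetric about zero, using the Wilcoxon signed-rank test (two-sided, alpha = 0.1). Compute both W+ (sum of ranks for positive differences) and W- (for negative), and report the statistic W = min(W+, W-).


Step 1: Drop any zero differences (none here) and take |d_i|.
|d| = [8, 3, 8, 7, 5, 2, 1, 1, 4, 8, 4]
Step 2: Midrank |d_i| (ties get averaged ranks).
ranks: |8|->10, |3|->4, |8|->10, |7|->8, |5|->7, |2|->3, |1|->1.5, |1|->1.5, |4|->5.5, |8|->10, |4|->5.5
Step 3: Attach original signs; sum ranks with positive sign and with negative sign.
W+ = 10 + 7 + 5.5 + 5.5 = 28
W- = 4 + 10 + 8 + 3 + 1.5 + 1.5 + 10 = 38
(Check: W+ + W- = 66 should equal n(n+1)/2 = 66.)
Step 4: Test statistic W = min(W+, W-) = 28.
Step 5: Ties in |d|, so use the tie-corrected normal approximation.
        E[W] = n(n+1)/4 = 11*12/4 = 33.
        Tie groups: |d|=1 (t=2), |d|=4 (t=2), |d|=8 (t=3); sum(t^3 - t) = 36.
        Var[W] = n(n+1)(2n+1)/24 - sum(t^3-t)/48 = 3036/24 - 36/48 = 125.75.
        z = (W - E[W]) / sqrt(Var[W]) = (28 - 33) / 11.2138 = -0.4459.
        Two-sided p = 2*Phi(z) = 0.655685.
Step 6: alpha = 0.1. fail to reject H0.

W+ = 28, W- = 38, W = min = 28, p = 0.655685, fail to reject H0.


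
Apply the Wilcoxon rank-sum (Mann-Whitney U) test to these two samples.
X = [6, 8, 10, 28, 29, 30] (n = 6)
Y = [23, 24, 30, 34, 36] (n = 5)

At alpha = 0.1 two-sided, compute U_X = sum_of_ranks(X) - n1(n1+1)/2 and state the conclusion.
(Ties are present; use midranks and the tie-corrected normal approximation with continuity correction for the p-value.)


Step 1: Combine and sort all 11 observations; assign midranks.
sorted (value, group): (6,X), (8,X), (10,X), (23,Y), (24,Y), (28,X), (29,X), (30,X), (30,Y), (34,Y), (36,Y)
ranks: 6->1, 8->2, 10->3, 23->4, 24->5, 28->6, 29->7, 30->8.5, 30->8.5, 34->10, 36->11
Step 2: Rank sum for X: R1 = 1 + 2 + 3 + 6 + 7 + 8.5 = 27.5.
Step 3: U_X = R1 - n1(n1+1)/2 = 27.5 - 6*7/2 = 27.5 - 21 = 6.5.
       U_Y = n1*n2 - U_X = 30 - 6.5 = 23.5.
Step 4: Ties are present, so use the tie-corrected normal approximation (with continuity correction) for the p-value.
Step 5: p-value = 0.143215; compare to alpha = 0.1. fail to reject H0.

U_X = 6.5, p = 0.143215, fail to reject H0 at alpha = 0.1.


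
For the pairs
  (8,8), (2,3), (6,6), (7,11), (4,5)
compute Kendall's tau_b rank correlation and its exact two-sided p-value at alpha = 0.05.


Step 1: Enumerate the 10 unordered pairs (i,j) with i<j and classify each by sign(x_j-x_i) * sign(y_j-y_i).
  (1,2):dx=-6,dy=-5->C; (1,3):dx=-2,dy=-2->C; (1,4):dx=-1,dy=+3->D; (1,5):dx=-4,dy=-3->C
  (2,3):dx=+4,dy=+3->C; (2,4):dx=+5,dy=+8->C; (2,5):dx=+2,dy=+2->C; (3,4):dx=+1,dy=+5->C
  (3,5):dx=-2,dy=-1->C; (4,5):dx=-3,dy=-6->C
Step 2: C = 9, D = 1, total pairs = 10.
Step 3: tau = (C - D)/(n(n-1)/2) = (9 - 1)/10 = 0.800000.
Step 4: Exact two-sided p-value (enumerate n! = 120 permutations of y under H0): p = 0.083333.
Step 5: alpha = 0.05. fail to reject H0.

tau_b = 0.8000 (C=9, D=1), p = 0.083333, fail to reject H0.


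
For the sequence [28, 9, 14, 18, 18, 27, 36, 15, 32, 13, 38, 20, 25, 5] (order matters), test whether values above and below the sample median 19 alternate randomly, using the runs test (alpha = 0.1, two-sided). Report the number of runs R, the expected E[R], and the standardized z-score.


Step 1: Compute median = 19; label A = above, B = below.
Labels in order: ABBBBAABABAAAB  (n_A = 7, n_B = 7)
Step 2: Count runs R = 8.
Step 3: Under H0 (random ordering), E[R] = 2*n_A*n_B/(n_A+n_B) + 1 = 2*7*7/14 + 1 = 8.0000.
        Var[R] = 2*n_A*n_B*(2*n_A*n_B - n_A - n_B) / ((n_A+n_B)^2 * (n_A+n_B-1)) = 8232/2548 = 3.2308.
        SD[R] = 1.7974.
Step 4: R = E[R], so z = 0 with no continuity correction.
Step 5: Two-sided p-value via normal approximation = 2*(1 - Phi(|z|)) = 1.000000.
Step 6: alpha = 0.1. fail to reject H0.

R = 8, z = 0.0000, p = 1.000000, fail to reject H0.


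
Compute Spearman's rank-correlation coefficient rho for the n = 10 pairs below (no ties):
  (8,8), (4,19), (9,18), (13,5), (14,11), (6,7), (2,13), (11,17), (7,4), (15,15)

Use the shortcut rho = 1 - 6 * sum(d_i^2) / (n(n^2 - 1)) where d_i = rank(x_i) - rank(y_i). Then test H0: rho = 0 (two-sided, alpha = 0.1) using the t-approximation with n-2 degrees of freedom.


Step 1: Rank x and y separately (midranks; no ties here).
rank(x): 8->5, 4->2, 9->6, 13->8, 14->9, 6->3, 2->1, 11->7, 7->4, 15->10
rank(y): 8->4, 19->10, 18->9, 5->2, 11->5, 7->3, 13->6, 17->8, 4->1, 15->7
Step 2: d_i = R_x(i) - R_y(i); compute d_i^2.
  (5-4)^2=1, (2-10)^2=64, (6-9)^2=9, (8-2)^2=36, (9-5)^2=16, (3-3)^2=0, (1-6)^2=25, (7-8)^2=1, (4-1)^2=9, (10-7)^2=9
sum(d^2) = 170.
Step 3: rho = 1 - 6*170 / (10*(10^2 - 1)) = 1 - 1020/990 = -0.030303.
Step 4: Under H0, t = rho * sqrt((n-2)/(1-rho^2)) = -0.0857 ~ t(8).
Step 5: Two-sided p-value from the t-distribution with 8 df = 0.933773.
Step 6: alpha = 0.1. fail to reject H0.

rho = -0.0303, p = 0.933773, fail to reject H0 at alpha = 0.1.


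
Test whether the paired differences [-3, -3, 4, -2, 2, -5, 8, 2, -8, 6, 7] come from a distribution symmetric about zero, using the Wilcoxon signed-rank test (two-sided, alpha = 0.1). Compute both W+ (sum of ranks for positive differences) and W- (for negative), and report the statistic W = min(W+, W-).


Step 1: Drop any zero differences (none here) and take |d_i|.
|d| = [3, 3, 4, 2, 2, 5, 8, 2, 8, 6, 7]
Step 2: Midrank |d_i| (ties get averaged ranks).
ranks: |3|->4.5, |3|->4.5, |4|->6, |2|->2, |2|->2, |5|->7, |8|->10.5, |2|->2, |8|->10.5, |6|->8, |7|->9
Step 3: Attach original signs; sum ranks with positive sign and with negative sign.
W+ = 6 + 2 + 10.5 + 2 + 8 + 9 = 37.5
W- = 4.5 + 4.5 + 2 + 7 + 10.5 = 28.5
(Check: W+ + W- = 66 should equal n(n+1)/2 = 66.)
Step 4: Test statistic W = min(W+, W-) = 28.5.
Step 5: Ties in |d|, so use the tie-corrected normal approximation.
        E[W] = n(n+1)/4 = 11*12/4 = 33.
        Tie groups: |d|=2 (t=3), |d|=3 (t=2), |d|=8 (t=2); sum(t^3 - t) = 36.
        Var[W] = n(n+1)(2n+1)/24 - sum(t^3-t)/48 = 3036/24 - 36/48 = 125.75.
        z = (W - E[W]) / sqrt(Var[W]) = (28.5 - 33) / 11.2138 = -0.4013.
        Two-sided p = 2*Phi(z) = 0.688207.
Step 6: alpha = 0.1. fail to reject H0.

W+ = 37.5, W- = 28.5, W = min = 28.5, p = 0.688207, fail to reject H0.


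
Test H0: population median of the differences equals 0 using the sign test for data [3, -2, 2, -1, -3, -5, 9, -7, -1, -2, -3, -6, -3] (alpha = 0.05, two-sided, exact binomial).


Step 1: Discard zero differences. Original n = 13; n_eff = number of nonzero differences = 13.
Nonzero differences (with sign): +3, -2, +2, -1, -3, -5, +9, -7, -1, -2, -3, -6, -3
Step 2: Count signs: positive = 3, negative = 10.
Step 3: Under H0: P(positive) = 0.5, so the number of positives S ~ Bin(13, 0.5).
Step 4: Two-sided exact p-value = sum of Bin(13,0.5) probabilities at or below the observed probability = 0.092285.
Step 5: alpha = 0.05. fail to reject H0.

n_eff = 13, pos = 3, neg = 10, p = 0.092285, fail to reject H0.


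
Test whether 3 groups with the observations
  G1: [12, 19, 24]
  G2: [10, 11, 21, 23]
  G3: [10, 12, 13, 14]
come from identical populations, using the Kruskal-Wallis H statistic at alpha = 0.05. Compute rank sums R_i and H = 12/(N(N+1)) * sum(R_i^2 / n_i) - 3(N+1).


Step 1: Combine all N = 11 observations and assign midranks.
sorted (value, group, rank): (10,G2,1.5), (10,G3,1.5), (11,G2,3), (12,G1,4.5), (12,G3,4.5), (13,G3,6), (14,G3,7), (19,G1,8), (21,G2,9), (23,G2,10), (24,G1,11)
Step 2: Sum ranks within each group.
R_1 = 23.5 (n_1 = 3)
R_2 = 23.5 (n_2 = 4)
R_3 = 19 (n_3 = 4)
Step 3: H = 12/(N(N+1)) * sum(R_i^2/n_i) - 3(N+1)
     = 12/(11*12) * (23.5^2/3 + 23.5^2/4 + 19^2/4) - 3*12
     = 0.090909 * 412.396 - 36
     = 1.490530.
Step 4: Ties present; correction factor C = 1 - 12/(11^3 - 11) = 0.990909. Corrected H = 1.490530 / 0.990909 = 1.504205.
Step 5: Under H0, H ~ chi^2(2); p-value = 0.471374.
Step 6: alpha = 0.05. fail to reject H0.

H = 1.5042, df = 2, p = 0.471374, fail to reject H0.


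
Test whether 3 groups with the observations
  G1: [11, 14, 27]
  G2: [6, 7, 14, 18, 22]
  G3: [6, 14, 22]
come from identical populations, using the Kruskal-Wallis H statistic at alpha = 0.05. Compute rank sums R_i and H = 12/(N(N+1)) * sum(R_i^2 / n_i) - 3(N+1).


Step 1: Combine all N = 11 observations and assign midranks.
sorted (value, group, rank): (6,G2,1.5), (6,G3,1.5), (7,G2,3), (11,G1,4), (14,G1,6), (14,G2,6), (14,G3,6), (18,G2,8), (22,G2,9.5), (22,G3,9.5), (27,G1,11)
Step 2: Sum ranks within each group.
R_1 = 21 (n_1 = 3)
R_2 = 28 (n_2 = 5)
R_3 = 17 (n_3 = 3)
Step 3: H = 12/(N(N+1)) * sum(R_i^2/n_i) - 3(N+1)
     = 12/(11*12) * (21^2/3 + 28^2/5 + 17^2/3) - 3*12
     = 0.090909 * 400.133 - 36
     = 0.375758.
Step 4: Ties present; correction factor C = 1 - 36/(11^3 - 11) = 0.972727. Corrected H = 0.375758 / 0.972727 = 0.386293.
Step 5: Under H0, H ~ chi^2(2); p-value = 0.824361.
Step 6: alpha = 0.05. fail to reject H0.

H = 0.3863, df = 2, p = 0.824361, fail to reject H0.


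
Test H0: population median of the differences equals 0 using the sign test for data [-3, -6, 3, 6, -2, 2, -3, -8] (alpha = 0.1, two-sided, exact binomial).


Step 1: Discard zero differences. Original n = 8; n_eff = number of nonzero differences = 8.
Nonzero differences (with sign): -3, -6, +3, +6, -2, +2, -3, -8
Step 2: Count signs: positive = 3, negative = 5.
Step 3: Under H0: P(positive) = 0.5, so the number of positives S ~ Bin(8, 0.5).
Step 4: Two-sided exact p-value = sum of Bin(8,0.5) probabilities at or below the observed probability = 0.726562.
Step 5: alpha = 0.1. fail to reject H0.

n_eff = 8, pos = 3, neg = 5, p = 0.726562, fail to reject H0.


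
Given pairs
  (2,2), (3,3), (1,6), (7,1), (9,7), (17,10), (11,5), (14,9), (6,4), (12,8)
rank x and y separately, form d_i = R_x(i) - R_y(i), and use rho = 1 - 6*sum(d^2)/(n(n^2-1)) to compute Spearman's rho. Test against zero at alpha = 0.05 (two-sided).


Step 1: Rank x and y separately (midranks; no ties here).
rank(x): 2->2, 3->3, 1->1, 7->5, 9->6, 17->10, 11->7, 14->9, 6->4, 12->8
rank(y): 2->2, 3->3, 6->6, 1->1, 7->7, 10->10, 5->5, 9->9, 4->4, 8->8
Step 2: d_i = R_x(i) - R_y(i); compute d_i^2.
  (2-2)^2=0, (3-3)^2=0, (1-6)^2=25, (5-1)^2=16, (6-7)^2=1, (10-10)^2=0, (7-5)^2=4, (9-9)^2=0, (4-4)^2=0, (8-8)^2=0
sum(d^2) = 46.
Step 3: rho = 1 - 6*46 / (10*(10^2 - 1)) = 1 - 276/990 = 0.721212.
Step 4: Under H0, t = rho * sqrt((n-2)/(1-rho^2)) = 2.9448 ~ t(8).
Step 5: Two-sided p-value from the t-distribution with 8 df = 0.018573.
Step 6: alpha = 0.05. reject H0.

rho = 0.7212, p = 0.018573, reject H0 at alpha = 0.05.


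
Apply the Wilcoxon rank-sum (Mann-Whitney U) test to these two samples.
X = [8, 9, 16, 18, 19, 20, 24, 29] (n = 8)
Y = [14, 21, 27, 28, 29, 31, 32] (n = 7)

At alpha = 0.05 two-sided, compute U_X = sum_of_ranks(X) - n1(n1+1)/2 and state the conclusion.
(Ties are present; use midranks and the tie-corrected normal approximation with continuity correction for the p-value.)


Step 1: Combine and sort all 15 observations; assign midranks.
sorted (value, group): (8,X), (9,X), (14,Y), (16,X), (18,X), (19,X), (20,X), (21,Y), (24,X), (27,Y), (28,Y), (29,X), (29,Y), (31,Y), (32,Y)
ranks: 8->1, 9->2, 14->3, 16->4, 18->5, 19->6, 20->7, 21->8, 24->9, 27->10, 28->11, 29->12.5, 29->12.5, 31->14, 32->15
Step 2: Rank sum for X: R1 = 1 + 2 + 4 + 5 + 6 + 7 + 9 + 12.5 = 46.5.
Step 3: U_X = R1 - n1(n1+1)/2 = 46.5 - 8*9/2 = 46.5 - 36 = 10.5.
       U_Y = n1*n2 - U_X = 56 - 10.5 = 45.5.
Step 4: Ties are present, so use the tie-corrected normal approximation (with continuity correction) for the p-value.
Step 5: p-value = 0.048939; compare to alpha = 0.05. reject H0.

U_X = 10.5, p = 0.048939, reject H0 at alpha = 0.05.


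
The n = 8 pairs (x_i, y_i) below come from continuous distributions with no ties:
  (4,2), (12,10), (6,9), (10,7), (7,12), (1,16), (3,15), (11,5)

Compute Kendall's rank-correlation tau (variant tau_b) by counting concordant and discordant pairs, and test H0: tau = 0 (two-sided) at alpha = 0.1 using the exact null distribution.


Step 1: Enumerate the 28 unordered pairs (i,j) with i<j and classify each by sign(x_j-x_i) * sign(y_j-y_i).
  (1,2):dx=+8,dy=+8->C; (1,3):dx=+2,dy=+7->C; (1,4):dx=+6,dy=+5->C; (1,5):dx=+3,dy=+10->C
  (1,6):dx=-3,dy=+14->D; (1,7):dx=-1,dy=+13->D; (1,8):dx=+7,dy=+3->C; (2,3):dx=-6,dy=-1->C
  (2,4):dx=-2,dy=-3->C; (2,5):dx=-5,dy=+2->D; (2,6):dx=-11,dy=+6->D; (2,7):dx=-9,dy=+5->D
  (2,8):dx=-1,dy=-5->C; (3,4):dx=+4,dy=-2->D; (3,5):dx=+1,dy=+3->C; (3,6):dx=-5,dy=+7->D
  (3,7):dx=-3,dy=+6->D; (3,8):dx=+5,dy=-4->D; (4,5):dx=-3,dy=+5->D; (4,6):dx=-9,dy=+9->D
  (4,7):dx=-7,dy=+8->D; (4,8):dx=+1,dy=-2->D; (5,6):dx=-6,dy=+4->D; (5,7):dx=-4,dy=+3->D
  (5,8):dx=+4,dy=-7->D; (6,7):dx=+2,dy=-1->D; (6,8):dx=+10,dy=-11->D; (7,8):dx=+8,dy=-10->D
Step 2: C = 9, D = 19, total pairs = 28.
Step 3: tau = (C - D)/(n(n-1)/2) = (9 - 19)/28 = -0.357143.
Step 4: Exact two-sided p-value (enumerate n! = 40320 permutations of y under H0): p = 0.275099.
Step 5: alpha = 0.1. fail to reject H0.

tau_b = -0.3571 (C=9, D=19), p = 0.275099, fail to reject H0.


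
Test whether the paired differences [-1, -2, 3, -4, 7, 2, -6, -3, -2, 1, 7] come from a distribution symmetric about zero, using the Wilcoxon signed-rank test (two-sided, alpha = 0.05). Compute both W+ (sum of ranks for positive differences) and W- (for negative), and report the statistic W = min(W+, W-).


Step 1: Drop any zero differences (none here) and take |d_i|.
|d| = [1, 2, 3, 4, 7, 2, 6, 3, 2, 1, 7]
Step 2: Midrank |d_i| (ties get averaged ranks).
ranks: |1|->1.5, |2|->4, |3|->6.5, |4|->8, |7|->10.5, |2|->4, |6|->9, |3|->6.5, |2|->4, |1|->1.5, |7|->10.5
Step 3: Attach original signs; sum ranks with positive sign and with negative sign.
W+ = 6.5 + 10.5 + 4 + 1.5 + 10.5 = 33
W- = 1.5 + 4 + 8 + 9 + 6.5 + 4 = 33
(Check: W+ + W- = 66 should equal n(n+1)/2 = 66.)
Step 4: Test statistic W = min(W+, W-) = 33.
Step 5: Ties in |d|, so use the tie-corrected normal approximation.
        E[W] = n(n+1)/4 = 11*12/4 = 33.
        Tie groups: |d|=1 (t=2), |d|=2 (t=3), |d|=3 (t=2), |d|=7 (t=2); sum(t^3 - t) = 42.
        Var[W] = n(n+1)(2n+1)/24 - sum(t^3-t)/48 = 3036/24 - 42/48 = 125.625.
        z = (W - E[W]) / sqrt(Var[W]) = (33 - 33) / 11.2083 = 0.0000.
        Two-sided p = 2*Phi(z) = 1.000000.
Step 6: alpha = 0.05. fail to reject H0.

W+ = 33, W- = 33, W = min = 33, p = 1.000000, fail to reject H0.


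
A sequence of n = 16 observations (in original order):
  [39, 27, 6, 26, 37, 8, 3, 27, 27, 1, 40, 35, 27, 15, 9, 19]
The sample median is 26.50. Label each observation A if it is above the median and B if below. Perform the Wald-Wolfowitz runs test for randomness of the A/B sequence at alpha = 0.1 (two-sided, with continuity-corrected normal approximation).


Step 1: Compute median = 26.50; label A = above, B = below.
Labels in order: AABBABBAABAAABBB  (n_A = 8, n_B = 8)
Step 2: Count runs R = 8.
Step 3: Under H0 (random ordering), E[R] = 2*n_A*n_B/(n_A+n_B) + 1 = 2*8*8/16 + 1 = 9.0000.
        Var[R] = 2*n_A*n_B*(2*n_A*n_B - n_A - n_B) / ((n_A+n_B)^2 * (n_A+n_B-1)) = 14336/3840 = 3.7333.
        SD[R] = 1.9322.
Step 4: Continuity-corrected z = (R + 0.5 - E[R]) / SD[R] = (8 + 0.5 - 9.0000) / 1.9322 = -0.2588.
Step 5: Two-sided p-value via normal approximation = 2*(1 - Phi(|z|)) = 0.795809.
Step 6: alpha = 0.1. fail to reject H0.

R = 8, z = -0.2588, p = 0.795809, fail to reject H0.


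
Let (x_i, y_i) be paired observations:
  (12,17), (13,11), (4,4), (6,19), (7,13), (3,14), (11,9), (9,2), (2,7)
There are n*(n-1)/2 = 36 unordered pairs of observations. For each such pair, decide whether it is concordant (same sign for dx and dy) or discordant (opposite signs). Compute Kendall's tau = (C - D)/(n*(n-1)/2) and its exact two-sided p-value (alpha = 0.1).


Step 1: Enumerate the 36 unordered pairs (i,j) with i<j and classify each by sign(x_j-x_i) * sign(y_j-y_i).
  (1,2):dx=+1,dy=-6->D; (1,3):dx=-8,dy=-13->C; (1,4):dx=-6,dy=+2->D; (1,5):dx=-5,dy=-4->C
  (1,6):dx=-9,dy=-3->C; (1,7):dx=-1,dy=-8->C; (1,8):dx=-3,dy=-15->C; (1,9):dx=-10,dy=-10->C
  (2,3):dx=-9,dy=-7->C; (2,4):dx=-7,dy=+8->D; (2,5):dx=-6,dy=+2->D; (2,6):dx=-10,dy=+3->D
  (2,7):dx=-2,dy=-2->C; (2,8):dx=-4,dy=-9->C; (2,9):dx=-11,dy=-4->C; (3,4):dx=+2,dy=+15->C
  (3,5):dx=+3,dy=+9->C; (3,6):dx=-1,dy=+10->D; (3,7):dx=+7,dy=+5->C; (3,8):dx=+5,dy=-2->D
  (3,9):dx=-2,dy=+3->D; (4,5):dx=+1,dy=-6->D; (4,6):dx=-3,dy=-5->C; (4,7):dx=+5,dy=-10->D
  (4,8):dx=+3,dy=-17->D; (4,9):dx=-4,dy=-12->C; (5,6):dx=-4,dy=+1->D; (5,7):dx=+4,dy=-4->D
  (5,8):dx=+2,dy=-11->D; (5,9):dx=-5,dy=-6->C; (6,7):dx=+8,dy=-5->D; (6,8):dx=+6,dy=-12->D
  (6,9):dx=-1,dy=-7->C; (7,8):dx=-2,dy=-7->C; (7,9):dx=-9,dy=-2->C; (8,9):dx=-7,dy=+5->D
Step 2: C = 19, D = 17, total pairs = 36.
Step 3: tau = (C - D)/(n(n-1)/2) = (19 - 17)/36 = 0.055556.
Step 4: Exact two-sided p-value (enumerate n! = 362880 permutations of y under H0): p = 0.919455.
Step 5: alpha = 0.1. fail to reject H0.

tau_b = 0.0556 (C=19, D=17), p = 0.919455, fail to reject H0.


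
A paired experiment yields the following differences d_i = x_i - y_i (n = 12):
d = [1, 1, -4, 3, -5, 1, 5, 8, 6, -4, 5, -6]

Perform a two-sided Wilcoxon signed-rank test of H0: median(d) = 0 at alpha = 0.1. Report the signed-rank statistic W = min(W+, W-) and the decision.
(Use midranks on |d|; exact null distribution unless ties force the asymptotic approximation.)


Step 1: Drop any zero differences (none here) and take |d_i|.
|d| = [1, 1, 4, 3, 5, 1, 5, 8, 6, 4, 5, 6]
Step 2: Midrank |d_i| (ties get averaged ranks).
ranks: |1|->2, |1|->2, |4|->5.5, |3|->4, |5|->8, |1|->2, |5|->8, |8|->12, |6|->10.5, |4|->5.5, |5|->8, |6|->10.5
Step 3: Attach original signs; sum ranks with positive sign and with negative sign.
W+ = 2 + 2 + 4 + 2 + 8 + 12 + 10.5 + 8 = 48.5
W- = 5.5 + 8 + 5.5 + 10.5 = 29.5
(Check: W+ + W- = 78 should equal n(n+1)/2 = 78.)
Step 4: Test statistic W = min(W+, W-) = 29.5.
Step 5: Ties in |d|, so use the tie-corrected normal approximation.
        E[W] = n(n+1)/4 = 12*13/4 = 39.
        Tie groups: |d|=1 (t=3), |d|=4 (t=2), |d|=5 (t=3), |d|=6 (t=2); sum(t^3 - t) = 60.
        Var[W] = n(n+1)(2n+1)/24 - sum(t^3-t)/48 = 3900/24 - 60/48 = 161.25.
        z = (W - E[W]) / sqrt(Var[W]) = (29.5 - 39) / 12.6984 = -0.7481.
        Two-sided p = 2*Phi(z) = 0.454385.
Step 6: alpha = 0.1. fail to reject H0.

W+ = 48.5, W- = 29.5, W = min = 29.5, p = 0.454385, fail to reject H0.


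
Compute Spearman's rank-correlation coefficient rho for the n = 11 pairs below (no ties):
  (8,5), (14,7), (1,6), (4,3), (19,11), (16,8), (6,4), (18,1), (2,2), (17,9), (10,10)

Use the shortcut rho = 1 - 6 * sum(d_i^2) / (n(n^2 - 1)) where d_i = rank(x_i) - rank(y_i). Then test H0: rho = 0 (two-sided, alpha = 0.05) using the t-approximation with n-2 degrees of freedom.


Step 1: Rank x and y separately (midranks; no ties here).
rank(x): 8->5, 14->7, 1->1, 4->3, 19->11, 16->8, 6->4, 18->10, 2->2, 17->9, 10->6
rank(y): 5->5, 7->7, 6->6, 3->3, 11->11, 8->8, 4->4, 1->1, 2->2, 9->9, 10->10
Step 2: d_i = R_x(i) - R_y(i); compute d_i^2.
  (5-5)^2=0, (7-7)^2=0, (1-6)^2=25, (3-3)^2=0, (11-11)^2=0, (8-8)^2=0, (4-4)^2=0, (10-1)^2=81, (2-2)^2=0, (9-9)^2=0, (6-10)^2=16
sum(d^2) = 122.
Step 3: rho = 1 - 6*122 / (11*(11^2 - 1)) = 1 - 732/1320 = 0.445455.
Step 4: Under H0, t = rho * sqrt((n-2)/(1-rho^2)) = 1.4926 ~ t(9).
Step 5: Two-sided p-value from the t-distribution with 9 df = 0.169733.
Step 6: alpha = 0.05. fail to reject H0.

rho = 0.4455, p = 0.169733, fail to reject H0 at alpha = 0.05.


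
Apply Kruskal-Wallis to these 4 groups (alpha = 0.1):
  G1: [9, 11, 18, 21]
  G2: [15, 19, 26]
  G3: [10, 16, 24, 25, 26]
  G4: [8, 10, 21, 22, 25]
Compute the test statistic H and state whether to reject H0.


Step 1: Combine all N = 17 observations and assign midranks.
sorted (value, group, rank): (8,G4,1), (9,G1,2), (10,G3,3.5), (10,G4,3.5), (11,G1,5), (15,G2,6), (16,G3,7), (18,G1,8), (19,G2,9), (21,G1,10.5), (21,G4,10.5), (22,G4,12), (24,G3,13), (25,G3,14.5), (25,G4,14.5), (26,G2,16.5), (26,G3,16.5)
Step 2: Sum ranks within each group.
R_1 = 25.5 (n_1 = 4)
R_2 = 31.5 (n_2 = 3)
R_3 = 54.5 (n_3 = 5)
R_4 = 41.5 (n_4 = 5)
Step 3: H = 12/(N(N+1)) * sum(R_i^2/n_i) - 3(N+1)
     = 12/(17*18) * (25.5^2/4 + 31.5^2/3 + 54.5^2/5 + 41.5^2/5) - 3*18
     = 0.039216 * 1431.81 - 54
     = 2.149510.
Step 4: Ties present; correction factor C = 1 - 24/(17^3 - 17) = 0.995098. Corrected H = 2.149510 / 0.995098 = 2.160099.
Step 5: Under H0, H ~ chi^2(3); p-value = 0.539850.
Step 6: alpha = 0.1. fail to reject H0.

H = 2.1601, df = 3, p = 0.539850, fail to reject H0.


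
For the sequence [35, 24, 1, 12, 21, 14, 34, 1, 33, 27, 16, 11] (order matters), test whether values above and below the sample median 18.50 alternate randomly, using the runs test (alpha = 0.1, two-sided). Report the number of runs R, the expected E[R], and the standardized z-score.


Step 1: Compute median = 18.50; label A = above, B = below.
Labels in order: AABBABABAABB  (n_A = 6, n_B = 6)
Step 2: Count runs R = 8.
Step 3: Under H0 (random ordering), E[R] = 2*n_A*n_B/(n_A+n_B) + 1 = 2*6*6/12 + 1 = 7.0000.
        Var[R] = 2*n_A*n_B*(2*n_A*n_B - n_A - n_B) / ((n_A+n_B)^2 * (n_A+n_B-1)) = 4320/1584 = 2.7273.
        SD[R] = 1.6514.
Step 4: Continuity-corrected z = (R - 0.5 - E[R]) / SD[R] = (8 - 0.5 - 7.0000) / 1.6514 = 0.3028.
Step 5: Two-sided p-value via normal approximation = 2*(1 - Phi(|z|)) = 0.762069.
Step 6: alpha = 0.1. fail to reject H0.

R = 8, z = 0.3028, p = 0.762069, fail to reject H0.


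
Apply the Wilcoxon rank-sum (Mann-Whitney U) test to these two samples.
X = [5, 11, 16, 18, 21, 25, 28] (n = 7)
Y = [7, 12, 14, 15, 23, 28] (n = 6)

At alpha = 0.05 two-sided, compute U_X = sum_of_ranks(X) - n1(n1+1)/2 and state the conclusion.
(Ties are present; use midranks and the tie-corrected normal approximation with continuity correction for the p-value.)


Step 1: Combine and sort all 13 observations; assign midranks.
sorted (value, group): (5,X), (7,Y), (11,X), (12,Y), (14,Y), (15,Y), (16,X), (18,X), (21,X), (23,Y), (25,X), (28,X), (28,Y)
ranks: 5->1, 7->2, 11->3, 12->4, 14->5, 15->6, 16->7, 18->8, 21->9, 23->10, 25->11, 28->12.5, 28->12.5
Step 2: Rank sum for X: R1 = 1 + 3 + 7 + 8 + 9 + 11 + 12.5 = 51.5.
Step 3: U_X = R1 - n1(n1+1)/2 = 51.5 - 7*8/2 = 51.5 - 28 = 23.5.
       U_Y = n1*n2 - U_X = 42 - 23.5 = 18.5.
Step 4: Ties are present, so use the tie-corrected normal approximation (with continuity correction) for the p-value.
Step 5: p-value = 0.774796; compare to alpha = 0.05. fail to reject H0.

U_X = 23.5, p = 0.774796, fail to reject H0 at alpha = 0.05.


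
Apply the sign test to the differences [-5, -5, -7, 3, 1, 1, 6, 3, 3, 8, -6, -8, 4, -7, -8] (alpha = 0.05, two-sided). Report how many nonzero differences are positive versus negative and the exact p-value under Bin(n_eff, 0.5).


Step 1: Discard zero differences. Original n = 15; n_eff = number of nonzero differences = 15.
Nonzero differences (with sign): -5, -5, -7, +3, +1, +1, +6, +3, +3, +8, -6, -8, +4, -7, -8
Step 2: Count signs: positive = 8, negative = 7.
Step 3: Under H0: P(positive) = 0.5, so the number of positives S ~ Bin(15, 0.5).
Step 4: Two-sided exact p-value = sum of Bin(15,0.5) probabilities at or below the observed probability = 1.000000.
Step 5: alpha = 0.05. fail to reject H0.

n_eff = 15, pos = 8, neg = 7, p = 1.000000, fail to reject H0.


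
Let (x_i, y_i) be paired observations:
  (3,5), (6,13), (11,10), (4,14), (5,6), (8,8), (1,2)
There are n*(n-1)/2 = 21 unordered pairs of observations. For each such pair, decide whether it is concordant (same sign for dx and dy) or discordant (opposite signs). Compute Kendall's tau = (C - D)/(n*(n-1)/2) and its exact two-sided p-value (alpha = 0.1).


Step 1: Enumerate the 21 unordered pairs (i,j) with i<j and classify each by sign(x_j-x_i) * sign(y_j-y_i).
  (1,2):dx=+3,dy=+8->C; (1,3):dx=+8,dy=+5->C; (1,4):dx=+1,dy=+9->C; (1,5):dx=+2,dy=+1->C
  (1,6):dx=+5,dy=+3->C; (1,7):dx=-2,dy=-3->C; (2,3):dx=+5,dy=-3->D; (2,4):dx=-2,dy=+1->D
  (2,5):dx=-1,dy=-7->C; (2,6):dx=+2,dy=-5->D; (2,7):dx=-5,dy=-11->C; (3,4):dx=-7,dy=+4->D
  (3,5):dx=-6,dy=-4->C; (3,6):dx=-3,dy=-2->C; (3,7):dx=-10,dy=-8->C; (4,5):dx=+1,dy=-8->D
  (4,6):dx=+4,dy=-6->D; (4,7):dx=-3,dy=-12->C; (5,6):dx=+3,dy=+2->C; (5,7):dx=-4,dy=-4->C
  (6,7):dx=-7,dy=-6->C
Step 2: C = 15, D = 6, total pairs = 21.
Step 3: tau = (C - D)/(n(n-1)/2) = (15 - 6)/21 = 0.428571.
Step 4: Exact two-sided p-value (enumerate n! = 5040 permutations of y under H0): p = 0.238889.
Step 5: alpha = 0.1. fail to reject H0.

tau_b = 0.4286 (C=15, D=6), p = 0.238889, fail to reject H0.


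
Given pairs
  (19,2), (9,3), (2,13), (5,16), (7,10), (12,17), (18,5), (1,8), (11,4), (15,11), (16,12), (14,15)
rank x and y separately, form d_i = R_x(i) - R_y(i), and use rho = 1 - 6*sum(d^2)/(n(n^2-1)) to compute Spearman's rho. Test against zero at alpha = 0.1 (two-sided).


Step 1: Rank x and y separately (midranks; no ties here).
rank(x): 19->12, 9->5, 2->2, 5->3, 7->4, 12->7, 18->11, 1->1, 11->6, 15->9, 16->10, 14->8
rank(y): 2->1, 3->2, 13->9, 16->11, 10->6, 17->12, 5->4, 8->5, 4->3, 11->7, 12->8, 15->10
Step 2: d_i = R_x(i) - R_y(i); compute d_i^2.
  (12-1)^2=121, (5-2)^2=9, (2-9)^2=49, (3-11)^2=64, (4-6)^2=4, (7-12)^2=25, (11-4)^2=49, (1-5)^2=16, (6-3)^2=9, (9-7)^2=4, (10-8)^2=4, (8-10)^2=4
sum(d^2) = 358.
Step 3: rho = 1 - 6*358 / (12*(12^2 - 1)) = 1 - 2148/1716 = -0.251748.
Step 4: Under H0, t = rho * sqrt((n-2)/(1-rho^2)) = -0.8226 ~ t(10).
Step 5: Two-sided p-value from the t-distribution with 10 df = 0.429919.
Step 6: alpha = 0.1. fail to reject H0.

rho = -0.2517, p = 0.429919, fail to reject H0 at alpha = 0.1.


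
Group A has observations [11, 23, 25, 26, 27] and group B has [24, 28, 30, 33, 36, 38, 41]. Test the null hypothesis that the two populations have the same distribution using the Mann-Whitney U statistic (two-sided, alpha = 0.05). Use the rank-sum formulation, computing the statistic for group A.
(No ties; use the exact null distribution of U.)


Step 1: Combine and sort all 12 observations; assign midranks.
sorted (value, group): (11,X), (23,X), (24,Y), (25,X), (26,X), (27,X), (28,Y), (30,Y), (33,Y), (36,Y), (38,Y), (41,Y)
ranks: 11->1, 23->2, 24->3, 25->4, 26->5, 27->6, 28->7, 30->8, 33->9, 36->10, 38->11, 41->12
Step 2: Rank sum for X: R1 = 1 + 2 + 4 + 5 + 6 = 18.
Step 3: U_X = R1 - n1(n1+1)/2 = 18 - 5*6/2 = 18 - 15 = 3.
       U_Y = n1*n2 - U_X = 35 - 3 = 32.
Step 4: No ties, so the exact null distribution of U (based on enumerating the C(12,5) = 792 equally likely rank assignments) gives the two-sided p-value.
Step 5: p-value = 0.017677; compare to alpha = 0.05. reject H0.

U_X = 3, p = 0.017677, reject H0 at alpha = 0.05.


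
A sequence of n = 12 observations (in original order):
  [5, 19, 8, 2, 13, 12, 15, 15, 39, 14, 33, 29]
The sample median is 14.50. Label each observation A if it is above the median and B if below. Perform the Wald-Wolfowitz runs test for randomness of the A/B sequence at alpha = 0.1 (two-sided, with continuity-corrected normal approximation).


Step 1: Compute median = 14.50; label A = above, B = below.
Labels in order: BABBBBAAABAA  (n_A = 6, n_B = 6)
Step 2: Count runs R = 6.
Step 3: Under H0 (random ordering), E[R] = 2*n_A*n_B/(n_A+n_B) + 1 = 2*6*6/12 + 1 = 7.0000.
        Var[R] = 2*n_A*n_B*(2*n_A*n_B - n_A - n_B) / ((n_A+n_B)^2 * (n_A+n_B-1)) = 4320/1584 = 2.7273.
        SD[R] = 1.6514.
Step 4: Continuity-corrected z = (R + 0.5 - E[R]) / SD[R] = (6 + 0.5 - 7.0000) / 1.6514 = -0.3028.
Step 5: Two-sided p-value via normal approximation = 2*(1 - Phi(|z|)) = 0.762069.
Step 6: alpha = 0.1. fail to reject H0.

R = 6, z = -0.3028, p = 0.762069, fail to reject H0.


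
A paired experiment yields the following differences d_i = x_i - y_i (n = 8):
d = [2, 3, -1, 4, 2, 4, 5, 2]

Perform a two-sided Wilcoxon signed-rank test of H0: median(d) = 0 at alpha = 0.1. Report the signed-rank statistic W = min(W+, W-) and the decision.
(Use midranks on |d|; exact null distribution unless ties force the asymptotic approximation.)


Step 1: Drop any zero differences (none here) and take |d_i|.
|d| = [2, 3, 1, 4, 2, 4, 5, 2]
Step 2: Midrank |d_i| (ties get averaged ranks).
ranks: |2|->3, |3|->5, |1|->1, |4|->6.5, |2|->3, |4|->6.5, |5|->8, |2|->3
Step 3: Attach original signs; sum ranks with positive sign and with negative sign.
W+ = 3 + 5 + 6.5 + 3 + 6.5 + 8 + 3 = 35
W- = 1 = 1
(Check: W+ + W- = 36 should equal n(n+1)/2 = 36.)
Step 4: Test statistic W = min(W+, W-) = 1.
Step 5: Ties in |d|, so use the tie-corrected normal approximation.
        E[W] = n(n+1)/4 = 8*9/4 = 18.
        Tie groups: |d|=2 (t=3), |d|=4 (t=2); sum(t^3 - t) = 30.
        Var[W] = n(n+1)(2n+1)/24 - sum(t^3-t)/48 = 1224/24 - 30/48 = 50.375.
        z = (W - E[W]) / sqrt(Var[W]) = (1 - 18) / 7.0975 = -2.3952.
        Two-sided p = 2*Phi(z) = 0.016611.
Step 6: alpha = 0.1. reject H0.

W+ = 35, W- = 1, W = min = 1, p = 0.016611, reject H0.


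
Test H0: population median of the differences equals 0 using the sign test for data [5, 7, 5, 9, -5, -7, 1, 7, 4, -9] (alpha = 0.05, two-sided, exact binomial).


Step 1: Discard zero differences. Original n = 10; n_eff = number of nonzero differences = 10.
Nonzero differences (with sign): +5, +7, +5, +9, -5, -7, +1, +7, +4, -9
Step 2: Count signs: positive = 7, negative = 3.
Step 3: Under H0: P(positive) = 0.5, so the number of positives S ~ Bin(10, 0.5).
Step 4: Two-sided exact p-value = sum of Bin(10,0.5) probabilities at or below the observed probability = 0.343750.
Step 5: alpha = 0.05. fail to reject H0.

n_eff = 10, pos = 7, neg = 3, p = 0.343750, fail to reject H0.


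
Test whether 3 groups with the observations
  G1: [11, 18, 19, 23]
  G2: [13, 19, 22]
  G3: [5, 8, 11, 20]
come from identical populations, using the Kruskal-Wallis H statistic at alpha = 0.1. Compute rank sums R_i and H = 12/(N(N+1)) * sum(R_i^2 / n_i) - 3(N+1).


Step 1: Combine all N = 11 observations and assign midranks.
sorted (value, group, rank): (5,G3,1), (8,G3,2), (11,G1,3.5), (11,G3,3.5), (13,G2,5), (18,G1,6), (19,G1,7.5), (19,G2,7.5), (20,G3,9), (22,G2,10), (23,G1,11)
Step 2: Sum ranks within each group.
R_1 = 28 (n_1 = 4)
R_2 = 22.5 (n_2 = 3)
R_3 = 15.5 (n_3 = 4)
Step 3: H = 12/(N(N+1)) * sum(R_i^2/n_i) - 3(N+1)
     = 12/(11*12) * (28^2/4 + 22.5^2/3 + 15.5^2/4) - 3*12
     = 0.090909 * 424.812 - 36
     = 2.619318.
Step 4: Ties present; correction factor C = 1 - 12/(11^3 - 11) = 0.990909. Corrected H = 2.619318 / 0.990909 = 2.643349.
Step 5: Under H0, H ~ chi^2(2); p-value = 0.266688.
Step 6: alpha = 0.1. fail to reject H0.

H = 2.6433, df = 2, p = 0.266688, fail to reject H0.


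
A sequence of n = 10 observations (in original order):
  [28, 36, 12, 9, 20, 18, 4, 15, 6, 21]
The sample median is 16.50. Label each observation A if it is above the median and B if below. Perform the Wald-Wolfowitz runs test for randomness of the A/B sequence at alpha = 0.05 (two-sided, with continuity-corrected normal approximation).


Step 1: Compute median = 16.50; label A = above, B = below.
Labels in order: AABBAABBBA  (n_A = 5, n_B = 5)
Step 2: Count runs R = 5.
Step 3: Under H0 (random ordering), E[R] = 2*n_A*n_B/(n_A+n_B) + 1 = 2*5*5/10 + 1 = 6.0000.
        Var[R] = 2*n_A*n_B*(2*n_A*n_B - n_A - n_B) / ((n_A+n_B)^2 * (n_A+n_B-1)) = 2000/900 = 2.2222.
        SD[R] = 1.4907.
Step 4: Continuity-corrected z = (R + 0.5 - E[R]) / SD[R] = (5 + 0.5 - 6.0000) / 1.4907 = -0.3354.
Step 5: Two-sided p-value via normal approximation = 2*(1 - Phi(|z|)) = 0.737316.
Step 6: alpha = 0.05. fail to reject H0.

R = 5, z = -0.3354, p = 0.737316, fail to reject H0.


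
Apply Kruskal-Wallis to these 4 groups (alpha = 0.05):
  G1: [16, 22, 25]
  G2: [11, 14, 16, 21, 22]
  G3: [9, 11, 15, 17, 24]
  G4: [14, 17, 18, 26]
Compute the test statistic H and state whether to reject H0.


Step 1: Combine all N = 17 observations and assign midranks.
sorted (value, group, rank): (9,G3,1), (11,G2,2.5), (11,G3,2.5), (14,G2,4.5), (14,G4,4.5), (15,G3,6), (16,G1,7.5), (16,G2,7.5), (17,G3,9.5), (17,G4,9.5), (18,G4,11), (21,G2,12), (22,G1,13.5), (22,G2,13.5), (24,G3,15), (25,G1,16), (26,G4,17)
Step 2: Sum ranks within each group.
R_1 = 37 (n_1 = 3)
R_2 = 40 (n_2 = 5)
R_3 = 34 (n_3 = 5)
R_4 = 42 (n_4 = 4)
Step 3: H = 12/(N(N+1)) * sum(R_i^2/n_i) - 3(N+1)
     = 12/(17*18) * (37^2/3 + 40^2/5 + 34^2/5 + 42^2/4) - 3*18
     = 0.039216 * 1448.53 - 54
     = 2.805229.
Step 4: Ties present; correction factor C = 1 - 30/(17^3 - 17) = 0.993873. Corrected H = 2.805229 / 0.993873 = 2.822524.
Step 5: Under H0, H ~ chi^2(3); p-value = 0.419806.
Step 6: alpha = 0.05. fail to reject H0.

H = 2.8225, df = 3, p = 0.419806, fail to reject H0.


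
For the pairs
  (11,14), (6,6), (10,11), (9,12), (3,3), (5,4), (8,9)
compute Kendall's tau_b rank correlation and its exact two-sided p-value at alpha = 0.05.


Step 1: Enumerate the 21 unordered pairs (i,j) with i<j and classify each by sign(x_j-x_i) * sign(y_j-y_i).
  (1,2):dx=-5,dy=-8->C; (1,3):dx=-1,dy=-3->C; (1,4):dx=-2,dy=-2->C; (1,5):dx=-8,dy=-11->C
  (1,6):dx=-6,dy=-10->C; (1,7):dx=-3,dy=-5->C; (2,3):dx=+4,dy=+5->C; (2,4):dx=+3,dy=+6->C
  (2,5):dx=-3,dy=-3->C; (2,6):dx=-1,dy=-2->C; (2,7):dx=+2,dy=+3->C; (3,4):dx=-1,dy=+1->D
  (3,5):dx=-7,dy=-8->C; (3,6):dx=-5,dy=-7->C; (3,7):dx=-2,dy=-2->C; (4,5):dx=-6,dy=-9->C
  (4,6):dx=-4,dy=-8->C; (4,7):dx=-1,dy=-3->C; (5,6):dx=+2,dy=+1->C; (5,7):dx=+5,dy=+6->C
  (6,7):dx=+3,dy=+5->C
Step 2: C = 20, D = 1, total pairs = 21.
Step 3: tau = (C - D)/(n(n-1)/2) = (20 - 1)/21 = 0.904762.
Step 4: Exact two-sided p-value (enumerate n! = 5040 permutations of y under H0): p = 0.002778.
Step 5: alpha = 0.05. reject H0.

tau_b = 0.9048 (C=20, D=1), p = 0.002778, reject H0.


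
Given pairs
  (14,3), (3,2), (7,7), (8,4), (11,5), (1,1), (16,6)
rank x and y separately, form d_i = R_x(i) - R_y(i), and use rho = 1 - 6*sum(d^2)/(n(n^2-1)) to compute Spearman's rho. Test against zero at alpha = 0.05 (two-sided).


Step 1: Rank x and y separately (midranks; no ties here).
rank(x): 14->6, 3->2, 7->3, 8->4, 11->5, 1->1, 16->7
rank(y): 3->3, 2->2, 7->7, 4->4, 5->5, 1->1, 6->6
Step 2: d_i = R_x(i) - R_y(i); compute d_i^2.
  (6-3)^2=9, (2-2)^2=0, (3-7)^2=16, (4-4)^2=0, (5-5)^2=0, (1-1)^2=0, (7-6)^2=1
sum(d^2) = 26.
Step 3: rho = 1 - 6*26 / (7*(7^2 - 1)) = 1 - 156/336 = 0.535714.
Step 4: Under H0, t = rho * sqrt((n-2)/(1-rho^2)) = 1.4186 ~ t(5).
Step 5: Two-sided p-value from the t-distribution with 5 df = 0.215217.
Step 6: alpha = 0.05. fail to reject H0.

rho = 0.5357, p = 0.215217, fail to reject H0 at alpha = 0.05.


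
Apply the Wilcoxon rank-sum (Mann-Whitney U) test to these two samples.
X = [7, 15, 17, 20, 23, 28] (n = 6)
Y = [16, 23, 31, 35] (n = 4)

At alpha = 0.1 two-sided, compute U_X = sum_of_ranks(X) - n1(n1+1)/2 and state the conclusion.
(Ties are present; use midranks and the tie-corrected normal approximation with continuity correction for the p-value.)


Step 1: Combine and sort all 10 observations; assign midranks.
sorted (value, group): (7,X), (15,X), (16,Y), (17,X), (20,X), (23,X), (23,Y), (28,X), (31,Y), (35,Y)
ranks: 7->1, 15->2, 16->3, 17->4, 20->5, 23->6.5, 23->6.5, 28->8, 31->9, 35->10
Step 2: Rank sum for X: R1 = 1 + 2 + 4 + 5 + 6.5 + 8 = 26.5.
Step 3: U_X = R1 - n1(n1+1)/2 = 26.5 - 6*7/2 = 26.5 - 21 = 5.5.
       U_Y = n1*n2 - U_X = 24 - 5.5 = 18.5.
Step 4: Ties are present, so use the tie-corrected normal approximation (with continuity correction) for the p-value.
Step 5: p-value = 0.199458; compare to alpha = 0.1. fail to reject H0.

U_X = 5.5, p = 0.199458, fail to reject H0 at alpha = 0.1.


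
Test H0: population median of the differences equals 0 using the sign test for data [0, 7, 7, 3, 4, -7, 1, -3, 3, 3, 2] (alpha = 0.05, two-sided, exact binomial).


Step 1: Discard zero differences. Original n = 11; n_eff = number of nonzero differences = 10.
Nonzero differences (with sign): +7, +7, +3, +4, -7, +1, -3, +3, +3, +2
Step 2: Count signs: positive = 8, negative = 2.
Step 3: Under H0: P(positive) = 0.5, so the number of positives S ~ Bin(10, 0.5).
Step 4: Two-sided exact p-value = sum of Bin(10,0.5) probabilities at or below the observed probability = 0.109375.
Step 5: alpha = 0.05. fail to reject H0.

n_eff = 10, pos = 8, neg = 2, p = 0.109375, fail to reject H0.


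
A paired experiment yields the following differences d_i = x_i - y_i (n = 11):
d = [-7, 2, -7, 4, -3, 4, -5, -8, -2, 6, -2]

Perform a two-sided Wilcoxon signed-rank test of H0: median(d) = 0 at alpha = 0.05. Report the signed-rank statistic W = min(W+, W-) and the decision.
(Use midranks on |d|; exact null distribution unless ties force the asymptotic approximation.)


Step 1: Drop any zero differences (none here) and take |d_i|.
|d| = [7, 2, 7, 4, 3, 4, 5, 8, 2, 6, 2]
Step 2: Midrank |d_i| (ties get averaged ranks).
ranks: |7|->9.5, |2|->2, |7|->9.5, |4|->5.5, |3|->4, |4|->5.5, |5|->7, |8|->11, |2|->2, |6|->8, |2|->2
Step 3: Attach original signs; sum ranks with positive sign and with negative sign.
W+ = 2 + 5.5 + 5.5 + 8 = 21
W- = 9.5 + 9.5 + 4 + 7 + 11 + 2 + 2 = 45
(Check: W+ + W- = 66 should equal n(n+1)/2 = 66.)
Step 4: Test statistic W = min(W+, W-) = 21.
Step 5: Ties in |d|, so use the tie-corrected normal approximation.
        E[W] = n(n+1)/4 = 11*12/4 = 33.
        Tie groups: |d|=2 (t=3), |d|=4 (t=2), |d|=7 (t=2); sum(t^3 - t) = 36.
        Var[W] = n(n+1)(2n+1)/24 - sum(t^3-t)/48 = 3036/24 - 36/48 = 125.75.
        z = (W - E[W]) / sqrt(Var[W]) = (21 - 33) / 11.2138 = -1.0701.
        Two-sided p = 2*Phi(z) = 0.284571.
Step 6: alpha = 0.05. fail to reject H0.

W+ = 21, W- = 45, W = min = 21, p = 0.284571, fail to reject H0.


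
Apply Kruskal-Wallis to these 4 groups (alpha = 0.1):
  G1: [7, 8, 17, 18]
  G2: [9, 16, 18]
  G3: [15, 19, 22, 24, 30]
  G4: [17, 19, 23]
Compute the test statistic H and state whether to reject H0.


Step 1: Combine all N = 15 observations and assign midranks.
sorted (value, group, rank): (7,G1,1), (8,G1,2), (9,G2,3), (15,G3,4), (16,G2,5), (17,G1,6.5), (17,G4,6.5), (18,G1,8.5), (18,G2,8.5), (19,G3,10.5), (19,G4,10.5), (22,G3,12), (23,G4,13), (24,G3,14), (30,G3,15)
Step 2: Sum ranks within each group.
R_1 = 18 (n_1 = 4)
R_2 = 16.5 (n_2 = 3)
R_3 = 55.5 (n_3 = 5)
R_4 = 30 (n_4 = 3)
Step 3: H = 12/(N(N+1)) * sum(R_i^2/n_i) - 3(N+1)
     = 12/(15*16) * (18^2/4 + 16.5^2/3 + 55.5^2/5 + 30^2/3) - 3*16
     = 0.050000 * 1087.8 - 48
     = 6.390000.
Step 4: Ties present; correction factor C = 1 - 18/(15^3 - 15) = 0.994643. Corrected H = 6.390000 / 0.994643 = 6.424417.
Step 5: Under H0, H ~ chi^2(3); p-value = 0.092691.
Step 6: alpha = 0.1. reject H0.

H = 6.4244, df = 3, p = 0.092691, reject H0.


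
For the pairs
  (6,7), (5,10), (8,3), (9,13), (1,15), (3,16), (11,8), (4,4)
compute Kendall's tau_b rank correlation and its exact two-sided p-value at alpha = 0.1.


Step 1: Enumerate the 28 unordered pairs (i,j) with i<j and classify each by sign(x_j-x_i) * sign(y_j-y_i).
  (1,2):dx=-1,dy=+3->D; (1,3):dx=+2,dy=-4->D; (1,4):dx=+3,dy=+6->C; (1,5):dx=-5,dy=+8->D
  (1,6):dx=-3,dy=+9->D; (1,7):dx=+5,dy=+1->C; (1,8):dx=-2,dy=-3->C; (2,3):dx=+3,dy=-7->D
  (2,4):dx=+4,dy=+3->C; (2,5):dx=-4,dy=+5->D; (2,6):dx=-2,dy=+6->D; (2,7):dx=+6,dy=-2->D
  (2,8):dx=-1,dy=-6->C; (3,4):dx=+1,dy=+10->C; (3,5):dx=-7,dy=+12->D; (3,6):dx=-5,dy=+13->D
  (3,7):dx=+3,dy=+5->C; (3,8):dx=-4,dy=+1->D; (4,5):dx=-8,dy=+2->D; (4,6):dx=-6,dy=+3->D
  (4,7):dx=+2,dy=-5->D; (4,8):dx=-5,dy=-9->C; (5,6):dx=+2,dy=+1->C; (5,7):dx=+10,dy=-7->D
  (5,8):dx=+3,dy=-11->D; (6,7):dx=+8,dy=-8->D; (6,8):dx=+1,dy=-12->D; (7,8):dx=-7,dy=-4->C
Step 2: C = 10, D = 18, total pairs = 28.
Step 3: tau = (C - D)/(n(n-1)/2) = (10 - 18)/28 = -0.285714.
Step 4: Exact two-sided p-value (enumerate n! = 40320 permutations of y under H0): p = 0.398760.
Step 5: alpha = 0.1. fail to reject H0.

tau_b = -0.2857 (C=10, D=18), p = 0.398760, fail to reject H0.
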